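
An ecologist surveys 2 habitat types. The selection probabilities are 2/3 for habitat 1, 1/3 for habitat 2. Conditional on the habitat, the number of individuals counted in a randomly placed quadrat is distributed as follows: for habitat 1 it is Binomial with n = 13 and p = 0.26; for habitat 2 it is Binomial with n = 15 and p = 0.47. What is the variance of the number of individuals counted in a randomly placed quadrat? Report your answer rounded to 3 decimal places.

5.906

Per component, 1: μ=3.38, E[X²]=13.9256; 2: μ=7.05, E[X²]=53.439.
E[X] = 0.666667·3.38 + 0.333333·7.05 = 4.60333.
E[X²] = 0.666667·13.9256 + 0.333333·53.439 = 27.0967.
Var(X) = E[X²] − (E[X])² = 27.0967 − 21.1907 = 5.90606.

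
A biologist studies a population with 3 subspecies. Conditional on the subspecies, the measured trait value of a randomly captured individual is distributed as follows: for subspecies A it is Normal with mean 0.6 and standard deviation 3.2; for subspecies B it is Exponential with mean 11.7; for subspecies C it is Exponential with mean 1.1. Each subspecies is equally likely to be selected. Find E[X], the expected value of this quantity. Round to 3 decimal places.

4.467

Component means — A: 0.6; B: 11.7; C: 1.1.
E[X] = 0.333333·0.6 + 0.333333·11.7 + 0.333333·1.1 = 4.46667.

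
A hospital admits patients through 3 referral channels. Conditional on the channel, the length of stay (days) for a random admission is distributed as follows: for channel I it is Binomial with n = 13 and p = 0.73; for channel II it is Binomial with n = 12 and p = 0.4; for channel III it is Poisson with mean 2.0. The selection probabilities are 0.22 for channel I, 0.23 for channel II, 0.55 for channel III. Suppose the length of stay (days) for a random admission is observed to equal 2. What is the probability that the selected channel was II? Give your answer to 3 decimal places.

0.090

Likelihoods P(X=2 | ·): I: 2.31069e-05; II: 0.0638523; III: 0.270671.
Posterior ∝ prior × likelihood. Numerator for II: 0.23·0.0638523 = 0.014686.
Normalizing constant: 0.22·2.31069e-05 + 0.23·0.0638523 + 0.55·0.270671 = 0.16356.
P(II | observation) = 0.014686 / 0.16356 = 0.0897899.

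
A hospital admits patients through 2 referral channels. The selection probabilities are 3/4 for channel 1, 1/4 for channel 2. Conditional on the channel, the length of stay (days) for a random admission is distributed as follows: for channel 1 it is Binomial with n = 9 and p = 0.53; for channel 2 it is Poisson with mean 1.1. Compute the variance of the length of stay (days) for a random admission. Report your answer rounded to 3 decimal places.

Per component, 1: μ=4.77, E[X²]=24.9948; 2: μ=1.1, E[X²]=2.31.
E[X] = 0.75·4.77 + 0.25·1.1 = 3.8525.
E[X²] = 0.75·24.9948 + 0.25·2.31 = 19.3236.
Var(X) = E[X²] − (E[X])² = 19.3236 − 14.8418 = 4.48184.

4.482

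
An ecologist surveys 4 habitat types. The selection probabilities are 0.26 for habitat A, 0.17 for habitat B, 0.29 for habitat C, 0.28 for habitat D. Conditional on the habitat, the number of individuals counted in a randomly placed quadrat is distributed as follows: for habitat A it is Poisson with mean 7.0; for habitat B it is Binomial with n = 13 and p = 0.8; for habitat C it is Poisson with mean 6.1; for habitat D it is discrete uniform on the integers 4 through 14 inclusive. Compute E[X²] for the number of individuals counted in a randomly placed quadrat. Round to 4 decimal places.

For each component E[X²] = Var + (mean)², giving A: 56; B: 110.24; C: 43.31; D: 91.
Overall E[X²] = 0.26·56 + 0.17·110.24 + 0.29·43.31 + 0.28·91 = 71.3407.

71.3407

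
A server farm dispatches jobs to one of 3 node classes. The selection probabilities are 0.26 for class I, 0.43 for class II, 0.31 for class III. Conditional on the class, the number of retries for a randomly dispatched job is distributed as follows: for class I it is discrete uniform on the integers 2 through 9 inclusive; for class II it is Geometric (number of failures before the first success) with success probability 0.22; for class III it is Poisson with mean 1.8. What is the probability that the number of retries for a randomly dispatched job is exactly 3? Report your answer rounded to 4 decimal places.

0.1272

Conditional on each class, P(X = 3): I: 0.125; II: 0.104401; III: 0.160671.
By total probability, P(X = 3) = 0.26·0.125 + 0.43·0.104401 + 0.31·0.160671 = 0.1272.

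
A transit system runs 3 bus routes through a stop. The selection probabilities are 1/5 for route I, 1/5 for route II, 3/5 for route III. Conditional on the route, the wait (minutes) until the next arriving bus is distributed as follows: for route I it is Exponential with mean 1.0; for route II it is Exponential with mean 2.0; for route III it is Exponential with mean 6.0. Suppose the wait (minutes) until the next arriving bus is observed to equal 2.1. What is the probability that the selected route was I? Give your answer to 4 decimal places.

Likelihoods f(2.1 | ·): I: 0.122456; II: 0.174969; III: 0.117448.
Posterior ∝ prior × likelihood. Numerator for I: 0.2·0.122456 = 0.0244913.
Normalizing constant: 0.2·0.122456 + 0.2·0.174969 + 0.6·0.117448 = 0.129954.
P(I | observation) = 0.0244913 / 0.129954 = 0.188461.

0.1885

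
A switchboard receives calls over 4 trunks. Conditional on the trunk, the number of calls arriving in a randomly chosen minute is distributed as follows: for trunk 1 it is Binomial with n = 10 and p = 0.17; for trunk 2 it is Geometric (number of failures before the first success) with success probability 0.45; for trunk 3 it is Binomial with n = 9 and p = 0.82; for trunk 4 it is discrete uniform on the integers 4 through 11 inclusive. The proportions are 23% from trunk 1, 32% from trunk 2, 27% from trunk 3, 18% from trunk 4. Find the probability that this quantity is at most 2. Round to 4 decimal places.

0.4430

Conditional on each trunk, P(X ≤ 2): 1: 0.765869; 2: 0.833625; 3: 0.000156528; 4: 0.
By total probability, P(X ≤ 2) = 0.23·0.765869 + 0.32·0.833625 + 0.27·0.000156528 + 0.18·0 = 0.442952.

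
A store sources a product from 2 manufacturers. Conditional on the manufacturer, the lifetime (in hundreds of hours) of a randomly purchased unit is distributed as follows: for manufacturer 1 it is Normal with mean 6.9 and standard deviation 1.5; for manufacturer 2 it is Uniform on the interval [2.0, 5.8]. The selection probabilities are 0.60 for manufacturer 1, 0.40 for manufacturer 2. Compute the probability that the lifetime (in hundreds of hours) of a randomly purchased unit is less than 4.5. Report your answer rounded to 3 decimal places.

0.296

Conditional on each manufacturer, P(X < 4.5): 1: 0.0547993; 2: 0.657895.
By total probability, P(X < 4.5) = 0.6·0.0547993 + 0.4·0.657895 = 0.296037.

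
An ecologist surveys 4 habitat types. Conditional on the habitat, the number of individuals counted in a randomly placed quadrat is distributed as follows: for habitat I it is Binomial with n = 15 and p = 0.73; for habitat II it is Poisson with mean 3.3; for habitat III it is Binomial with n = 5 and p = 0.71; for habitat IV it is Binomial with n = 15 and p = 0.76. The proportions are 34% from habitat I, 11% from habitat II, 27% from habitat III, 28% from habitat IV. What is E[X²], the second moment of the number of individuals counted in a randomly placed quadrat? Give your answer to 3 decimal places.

For each component E[X²] = Var + (mean)², giving I: 122.859; II: 14.19; III: 13.632; IV: 132.696.
Overall E[X²] = 0.34·122.859 + 0.11·14.19 + 0.27·13.632 + 0.28·132.696 = 84.1685.

84.168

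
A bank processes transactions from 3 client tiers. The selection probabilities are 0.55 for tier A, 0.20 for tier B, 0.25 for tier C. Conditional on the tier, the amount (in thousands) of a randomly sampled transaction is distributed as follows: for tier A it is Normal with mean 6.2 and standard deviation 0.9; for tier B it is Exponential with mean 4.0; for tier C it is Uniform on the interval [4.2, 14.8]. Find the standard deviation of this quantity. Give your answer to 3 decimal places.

Per component, A: μ=6.2, E[X²]=39.25; B: μ=4, E[X²]=32; C: μ=9.5, E[X²]=99.6133.
E[X] = 0.55·6.2 + 0.2·4 + 0.25·9.5 = 6.585.
E[X²] = 0.55·39.25 + 0.2·32 + 0.25·99.6133 = 52.8908.
Var(X) = E[X²] − (E[X])² = 52.8908 − 43.3622 = 9.52861.
SD(X) = √9.52861 = 3.08684.

3.087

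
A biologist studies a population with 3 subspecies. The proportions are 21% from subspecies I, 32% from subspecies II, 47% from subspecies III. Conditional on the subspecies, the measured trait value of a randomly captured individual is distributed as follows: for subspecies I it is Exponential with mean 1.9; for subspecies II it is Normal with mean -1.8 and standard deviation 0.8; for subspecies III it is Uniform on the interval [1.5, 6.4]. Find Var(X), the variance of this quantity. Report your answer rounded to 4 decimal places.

8.2106

Per component, I: μ=1.9, E[X²]=7.22; II: μ=-1.8, E[X²]=3.88; III: μ=3.95, E[X²]=17.6033.
E[X] = 0.21·1.9 + 0.32·-1.8 + 0.47·3.95 = 1.6795.
E[X²] = 0.21·7.22 + 0.32·3.88 + 0.47·17.6033 = 11.0314.
Var(X) = E[X²] − (E[X])² = 11.0314 − 2.82072 = 8.21065.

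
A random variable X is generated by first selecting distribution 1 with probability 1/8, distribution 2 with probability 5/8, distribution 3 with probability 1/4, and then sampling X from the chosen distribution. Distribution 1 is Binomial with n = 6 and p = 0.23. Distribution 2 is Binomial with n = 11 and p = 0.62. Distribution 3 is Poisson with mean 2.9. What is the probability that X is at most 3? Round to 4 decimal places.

Conditional on each component, P(X ≤ 3): 1: 0.971991; 2: 0.0210423; 3: 0.669623.
By total probability, P(X ≤ 3) = 0.125·0.971991 + 0.625·0.0210423 + 0.25·0.669623 = 0.302056.

0.3021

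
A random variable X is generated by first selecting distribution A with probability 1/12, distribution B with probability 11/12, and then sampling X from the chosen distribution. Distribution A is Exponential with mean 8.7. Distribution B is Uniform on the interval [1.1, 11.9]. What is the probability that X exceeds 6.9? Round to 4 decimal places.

Conditional on each component, P(X > 6.9): A: 0.452438; B: 0.462963.
By total probability, P(X > 6.9) = 0.0833333·0.452438 + 0.916667·0.462963 = 0.462086.

0.4621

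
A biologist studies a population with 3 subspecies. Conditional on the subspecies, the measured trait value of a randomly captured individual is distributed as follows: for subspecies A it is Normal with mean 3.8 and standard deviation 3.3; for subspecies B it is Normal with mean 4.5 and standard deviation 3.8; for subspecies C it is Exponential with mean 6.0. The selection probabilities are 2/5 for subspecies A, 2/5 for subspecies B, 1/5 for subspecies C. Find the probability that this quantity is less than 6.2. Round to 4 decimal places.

0.7045

Conditional on each subspecies, P(X < 6.2): A: 0.766471; B: 0.672695; C: 0.644181.
By total probability, P(X < 6.2) = 0.4·0.766471 + 0.4·0.672695 + 0.2·0.644181 = 0.704503.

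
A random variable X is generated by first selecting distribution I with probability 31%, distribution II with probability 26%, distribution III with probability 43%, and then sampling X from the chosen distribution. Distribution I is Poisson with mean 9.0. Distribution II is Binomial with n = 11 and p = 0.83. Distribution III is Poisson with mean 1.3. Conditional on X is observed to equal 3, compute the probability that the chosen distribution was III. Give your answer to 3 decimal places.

0.902

Likelihoods P(X=3 | ·): I: 0.0149943; II: 6.58127e-05; III: 0.0997921.
Posterior ∝ prior × likelihood. Numerator for III: 0.43·0.0997921 = 0.0429106.
Normalizing constant: 0.31·0.0149943 + 0.26·6.58127e-05 + 0.43·0.0997921 = 0.0475759.
P(III | observation) = 0.0429106 / 0.0475759 = 0.901939.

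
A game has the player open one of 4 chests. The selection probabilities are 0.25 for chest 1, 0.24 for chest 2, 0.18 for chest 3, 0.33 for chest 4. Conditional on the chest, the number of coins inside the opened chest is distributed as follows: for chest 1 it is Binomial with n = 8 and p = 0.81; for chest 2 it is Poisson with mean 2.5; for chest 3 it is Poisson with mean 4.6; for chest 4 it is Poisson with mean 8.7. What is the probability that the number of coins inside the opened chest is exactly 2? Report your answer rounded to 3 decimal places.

0.083

Conditional on each chest, P(X = 2): 1: 0.00086427; 2: 0.256516; 3: 0.106348; 4: 0.00630444.
By total probability, P(X = 2) = 0.25·0.00086427 + 0.24·0.256516 + 0.18·0.106348 + 0.33·0.00630444 = 0.083003.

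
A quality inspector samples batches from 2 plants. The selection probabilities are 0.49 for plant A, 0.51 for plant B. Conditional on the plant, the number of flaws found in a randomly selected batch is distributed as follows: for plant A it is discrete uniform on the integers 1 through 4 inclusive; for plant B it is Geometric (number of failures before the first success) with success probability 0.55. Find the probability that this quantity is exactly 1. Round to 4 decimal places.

Conditional on each plant, P(X = 1): A: 0.25; B: 0.2475.
By total probability, P(X = 1) = 0.49·0.25 + 0.51·0.2475 = 0.248725.

0.2487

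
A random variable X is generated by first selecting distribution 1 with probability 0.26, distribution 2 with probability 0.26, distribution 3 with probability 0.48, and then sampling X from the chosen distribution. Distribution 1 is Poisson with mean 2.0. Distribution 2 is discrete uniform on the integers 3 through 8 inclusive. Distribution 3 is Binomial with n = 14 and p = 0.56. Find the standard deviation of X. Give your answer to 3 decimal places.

2.950

Per component, 1: μ=2, E[X²]=6; 2: μ=5.5, E[X²]=33.1667; 3: μ=7.84, E[X²]=64.9152.
E[X] = 0.26·2 + 0.26·5.5 + 0.48·7.84 = 5.7132.
E[X²] = 0.26·6 + 0.26·33.1667 + 0.48·64.9152 = 41.3426.
Var(X) = E[X²] − (E[X])² = 41.3426 − 32.6407 = 8.70198.
SD(X) = √8.70198 = 2.94991.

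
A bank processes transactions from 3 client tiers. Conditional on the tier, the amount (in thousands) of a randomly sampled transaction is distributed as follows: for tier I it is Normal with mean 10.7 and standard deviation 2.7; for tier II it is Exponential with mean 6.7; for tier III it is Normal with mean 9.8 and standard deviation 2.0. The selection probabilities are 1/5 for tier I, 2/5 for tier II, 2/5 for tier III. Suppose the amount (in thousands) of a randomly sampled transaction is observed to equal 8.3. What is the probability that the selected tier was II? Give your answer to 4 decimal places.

0.1775

Likelihoods f(8.3 | ·): I: 0.0995344; II: 0.0432433; III: 0.150569.
Posterior ∝ prior × likelihood. Numerator for II: 0.4·0.0432433 = 0.0172973.
Normalizing constant: 0.2·0.0995344 + 0.4·0.0432433 + 0.4·0.150569 = 0.0974317.
P(II | observation) = 0.0172973 / 0.0974317 = 0.177533.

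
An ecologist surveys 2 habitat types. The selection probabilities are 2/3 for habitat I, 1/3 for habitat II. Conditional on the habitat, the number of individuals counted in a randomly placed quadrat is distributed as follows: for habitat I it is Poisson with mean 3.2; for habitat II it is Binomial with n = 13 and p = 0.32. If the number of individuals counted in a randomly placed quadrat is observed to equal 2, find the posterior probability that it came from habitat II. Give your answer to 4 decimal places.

Likelihoods P(X=2 | ·): I: 0.208702; II: 0.114813.
Posterior ∝ prior × likelihood. Numerator for II: 0.333333·0.114813 = 0.0382711.
Normalizing constant: 0.666667·0.208702 + 0.333333·0.114813 = 0.177406.
P(II | observation) = 0.0382711 / 0.177406 = 0.215726.

0.2157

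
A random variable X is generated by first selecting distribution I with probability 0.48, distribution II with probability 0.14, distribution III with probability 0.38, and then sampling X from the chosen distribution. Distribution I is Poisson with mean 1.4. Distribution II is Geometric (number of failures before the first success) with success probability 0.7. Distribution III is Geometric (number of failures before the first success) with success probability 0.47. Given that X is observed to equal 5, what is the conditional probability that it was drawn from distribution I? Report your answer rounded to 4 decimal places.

0.4077

Likelihoods P(X=5 | ·): I: 0.0110521; II: 0.001701; III: 0.0196552.
Posterior ∝ prior × likelihood. Numerator for I: 0.48·0.0110521 = 0.00530503.
Normalizing constant: 0.48·0.0110521 + 0.14·0.001701 + 0.38·0.0196552 = 0.0130121.
P(I | observation) = 0.00530503 / 0.0130121 = 0.407698.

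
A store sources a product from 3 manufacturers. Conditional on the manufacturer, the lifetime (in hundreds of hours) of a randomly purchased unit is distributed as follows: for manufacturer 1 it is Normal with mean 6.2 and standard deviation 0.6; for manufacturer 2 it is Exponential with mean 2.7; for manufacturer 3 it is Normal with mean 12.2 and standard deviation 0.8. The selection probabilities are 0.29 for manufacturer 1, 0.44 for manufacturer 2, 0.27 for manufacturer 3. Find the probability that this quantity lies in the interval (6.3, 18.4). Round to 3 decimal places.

0.438

Conditional on each manufacturer, P(6.3 < X < 18.4): 1: 0.433816; 2: 0.0958746; 3: 1.
By total probability, P(6.3 < X < 18.4) = 0.29·0.433816 + 0.44·0.0958746 + 0.27·1 = 0.437991.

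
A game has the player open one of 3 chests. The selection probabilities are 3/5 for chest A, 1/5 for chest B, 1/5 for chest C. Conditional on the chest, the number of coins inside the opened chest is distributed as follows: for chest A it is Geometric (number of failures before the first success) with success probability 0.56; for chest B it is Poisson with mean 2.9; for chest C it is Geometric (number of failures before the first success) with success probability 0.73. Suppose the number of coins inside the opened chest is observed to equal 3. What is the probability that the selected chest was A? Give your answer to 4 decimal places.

0.3755

Likelihoods P(X=3 | ·): A: 0.047703; B: 0.22366; C: 0.0143686.
Posterior ∝ prior × likelihood. Numerator for A: 0.6·0.047703 = 0.0286218.
Normalizing constant: 0.6·0.047703 + 0.2·0.22366 + 0.2·0.0143686 = 0.0762276.
P(A | observation) = 0.0286218 / 0.0762276 = 0.375479.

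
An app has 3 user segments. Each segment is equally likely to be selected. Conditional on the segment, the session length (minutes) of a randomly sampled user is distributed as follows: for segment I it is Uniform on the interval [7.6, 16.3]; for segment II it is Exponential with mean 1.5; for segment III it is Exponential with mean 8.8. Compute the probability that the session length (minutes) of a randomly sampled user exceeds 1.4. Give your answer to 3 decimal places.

0.749

Conditional on each segment, P(X > 1.4): I: 1; II: 0.393241; III: 0.852919.
By total probability, P(X > 1.4) = 0.333333·1 + 0.333333·0.393241 + 0.333333·0.852919 = 0.74872.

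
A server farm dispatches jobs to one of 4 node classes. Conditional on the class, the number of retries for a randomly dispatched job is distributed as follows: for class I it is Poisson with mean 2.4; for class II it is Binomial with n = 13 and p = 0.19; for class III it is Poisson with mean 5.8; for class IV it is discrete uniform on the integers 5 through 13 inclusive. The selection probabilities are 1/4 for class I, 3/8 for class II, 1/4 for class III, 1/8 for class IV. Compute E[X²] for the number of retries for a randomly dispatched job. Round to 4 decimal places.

For each component E[X²] = Var + (mean)², giving I: 8.16; II: 8.1016; III: 39.44; IV: 87.6667.
Overall E[X²] = 0.25·8.16 + 0.375·8.1016 + 0.25·39.44 + 0.125·87.6667 = 25.8964.

25.8964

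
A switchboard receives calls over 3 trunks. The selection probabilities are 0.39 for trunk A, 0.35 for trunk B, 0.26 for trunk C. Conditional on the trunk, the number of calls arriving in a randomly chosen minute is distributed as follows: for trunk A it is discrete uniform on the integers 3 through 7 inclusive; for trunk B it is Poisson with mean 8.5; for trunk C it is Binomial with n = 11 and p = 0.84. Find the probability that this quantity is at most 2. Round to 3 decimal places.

0.003

Conditional on each trunk, P(X ≤ 2): A: 0; B: 0.00928324; C: 2.77022e-06.
By total probability, P(X ≤ 2) = 0.39·0 + 0.35·0.00928324 + 0.26·2.77022e-06 = 0.00324986.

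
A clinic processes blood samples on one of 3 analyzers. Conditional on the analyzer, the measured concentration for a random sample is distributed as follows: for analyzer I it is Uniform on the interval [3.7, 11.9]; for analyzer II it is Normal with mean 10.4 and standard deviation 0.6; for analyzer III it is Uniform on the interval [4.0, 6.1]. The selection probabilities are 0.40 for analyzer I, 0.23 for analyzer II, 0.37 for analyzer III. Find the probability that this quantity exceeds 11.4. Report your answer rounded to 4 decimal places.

0.0354

Conditional on each analyzer, P(X > 11.4): I: 0.0609756; II: 0.0477904; III: 0.
By total probability, P(X > 11.4) = 0.4·0.0609756 + 0.23·0.0477904 + 0.37·0 = 0.035382.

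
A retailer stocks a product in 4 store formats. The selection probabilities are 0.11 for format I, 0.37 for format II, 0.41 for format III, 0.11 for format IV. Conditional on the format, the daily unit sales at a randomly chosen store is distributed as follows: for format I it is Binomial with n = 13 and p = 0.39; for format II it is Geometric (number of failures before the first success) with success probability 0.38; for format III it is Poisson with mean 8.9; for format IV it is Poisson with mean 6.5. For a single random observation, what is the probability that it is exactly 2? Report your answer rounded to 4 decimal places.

0.0654

Conditional on each format, P(X = 2): I: 0.051624; II: 0.146072; III: 0.00540168; IV: 0.0317602.
By total probability, P(X = 2) = 0.11·0.051624 + 0.37·0.146072 + 0.41·0.00540168 + 0.11·0.0317602 = 0.0654336.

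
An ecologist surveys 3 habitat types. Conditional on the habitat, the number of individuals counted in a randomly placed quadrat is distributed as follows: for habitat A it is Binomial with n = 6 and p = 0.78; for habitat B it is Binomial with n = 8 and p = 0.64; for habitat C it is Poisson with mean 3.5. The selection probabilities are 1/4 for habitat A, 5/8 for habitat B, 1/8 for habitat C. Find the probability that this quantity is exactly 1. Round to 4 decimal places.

Conditional on each habitat, P(X = 1): A: 0.0024119; B: 0.00401225; C: 0.105691.
By total probability, P(X = 1) = 0.25·0.0024119 + 0.625·0.00401225 + 0.125·0.105691 = 0.016322.

0.0163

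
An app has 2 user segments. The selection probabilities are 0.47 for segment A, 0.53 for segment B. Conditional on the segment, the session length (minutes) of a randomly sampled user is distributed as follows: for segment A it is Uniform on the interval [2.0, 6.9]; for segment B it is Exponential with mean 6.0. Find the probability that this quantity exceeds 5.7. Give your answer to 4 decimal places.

Conditional on each segment, P(X > 5.7): A: 0.244898; B: 0.386741.
By total probability, P(X > 5.7) = 0.47·0.244898 + 0.53·0.386741 = 0.320075.

0.3201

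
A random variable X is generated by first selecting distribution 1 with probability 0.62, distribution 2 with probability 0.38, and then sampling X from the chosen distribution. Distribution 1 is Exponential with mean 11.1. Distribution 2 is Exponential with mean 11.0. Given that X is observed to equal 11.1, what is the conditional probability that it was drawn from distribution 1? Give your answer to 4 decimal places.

Likelihoods f(11.1 | ·): 1: 0.0331423; 2: 0.0331409.
Posterior ∝ prior × likelihood. Numerator for 1: 0.62·0.0331423 = 0.0205482.
Normalizing constant: 0.62·0.0331423 + 0.38·0.0331409 = 0.0331418.
P(1 | observation) = 0.0205482 / 0.0331418 = 0.62001.

0.6200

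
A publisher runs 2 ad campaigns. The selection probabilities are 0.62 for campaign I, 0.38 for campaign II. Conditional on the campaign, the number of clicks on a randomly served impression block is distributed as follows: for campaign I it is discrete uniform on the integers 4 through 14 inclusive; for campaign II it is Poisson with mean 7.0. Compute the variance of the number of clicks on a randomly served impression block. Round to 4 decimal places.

9.8024

Per component, I: μ=9, E[X²]=91; II: μ=7, E[X²]=56.
E[X] = 0.62·9 + 0.38·7 = 8.24.
E[X²] = 0.62·91 + 0.38·56 = 77.7.
Var(X) = E[X²] − (E[X])² = 77.7 − 67.8976 = 9.8024.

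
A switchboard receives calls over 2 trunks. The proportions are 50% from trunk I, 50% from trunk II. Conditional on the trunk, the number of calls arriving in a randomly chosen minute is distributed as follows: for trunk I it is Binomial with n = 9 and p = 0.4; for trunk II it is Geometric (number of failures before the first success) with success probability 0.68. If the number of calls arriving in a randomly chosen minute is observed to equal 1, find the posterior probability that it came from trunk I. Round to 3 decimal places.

Likelihoods P(X=1 | ·): I: 0.0604662; II: 0.2176.
Posterior ∝ prior × likelihood. Numerator for I: 0.5·0.0604662 = 0.0302331.
Normalizing constant: 0.5·0.0604662 + 0.5·0.2176 = 0.139033.
P(I | observation) = 0.0302331 / 0.139033 = 0.217452.

0.217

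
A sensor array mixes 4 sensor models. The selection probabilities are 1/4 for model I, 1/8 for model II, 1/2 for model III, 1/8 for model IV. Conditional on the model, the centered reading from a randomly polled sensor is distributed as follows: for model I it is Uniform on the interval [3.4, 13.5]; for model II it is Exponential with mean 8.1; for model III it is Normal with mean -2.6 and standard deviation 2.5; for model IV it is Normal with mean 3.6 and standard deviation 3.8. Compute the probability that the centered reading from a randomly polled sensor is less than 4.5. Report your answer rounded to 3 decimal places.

Conditional on each model, P(X < 4.5): I: 0.108911; II: 0.426247; III: 0.997744; IV: 0.59361.
By total probability, P(X < 4.5) = 0.25·0.108911 + 0.125·0.426247 + 0.5·0.997744 + 0.125·0.59361 = 0.653582.

0.654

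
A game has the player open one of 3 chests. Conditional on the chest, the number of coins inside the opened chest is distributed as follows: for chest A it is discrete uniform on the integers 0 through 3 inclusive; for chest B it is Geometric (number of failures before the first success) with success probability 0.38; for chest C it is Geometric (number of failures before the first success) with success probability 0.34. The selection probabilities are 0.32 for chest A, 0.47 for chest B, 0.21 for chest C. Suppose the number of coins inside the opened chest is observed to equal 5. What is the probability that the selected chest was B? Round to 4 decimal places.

Likelihoods P(X=5 | ·): A: 0; B: 0.034813; C: 0.0425793.
Posterior ∝ prior × likelihood. Numerator for B: 0.47·0.034813 = 0.0163621.
Normalizing constant: 0.32·0 + 0.47·0.034813 + 0.21·0.0425793 = 0.0253038.
P(B | observation) = 0.0163621 / 0.0253038 = 0.646628.

0.6466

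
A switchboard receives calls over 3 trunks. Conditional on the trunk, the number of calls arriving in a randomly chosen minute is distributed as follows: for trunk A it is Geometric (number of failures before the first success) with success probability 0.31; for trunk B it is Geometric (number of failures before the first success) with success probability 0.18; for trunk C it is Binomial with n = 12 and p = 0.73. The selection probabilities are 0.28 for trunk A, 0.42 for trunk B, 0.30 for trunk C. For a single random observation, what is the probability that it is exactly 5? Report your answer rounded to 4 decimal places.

Conditional on each trunk, P(X = 5): A: 0.048485; B: 0.0667332; C: 0.0171746.
By total probability, P(X = 5) = 0.28·0.048485 + 0.42·0.0667332 + 0.3·0.0171746 = 0.0467561.

0.0468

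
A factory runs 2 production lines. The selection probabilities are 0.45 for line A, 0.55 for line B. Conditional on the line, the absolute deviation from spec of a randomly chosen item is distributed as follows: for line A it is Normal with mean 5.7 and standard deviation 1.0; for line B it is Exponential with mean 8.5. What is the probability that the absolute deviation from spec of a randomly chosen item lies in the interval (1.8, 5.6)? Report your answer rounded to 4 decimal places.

0.3675

Conditional on each line, P(1.8 < X < 5.6): A: 0.460124; B: 0.291695.
By total probability, P(1.8 < X < 5.6) = 0.45·0.460124 + 0.55·0.291695 = 0.367488.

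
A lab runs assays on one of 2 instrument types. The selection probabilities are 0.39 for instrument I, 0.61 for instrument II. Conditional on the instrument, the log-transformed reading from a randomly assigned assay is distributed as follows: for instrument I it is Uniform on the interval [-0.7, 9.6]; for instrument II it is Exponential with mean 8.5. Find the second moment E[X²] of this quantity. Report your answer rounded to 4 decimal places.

For each component E[X²] = Var + (mean)², giving I: 28.6433; II: 144.5.
Overall E[X²] = 0.39·28.6433 + 0.61·144.5 = 99.3159.

99.3159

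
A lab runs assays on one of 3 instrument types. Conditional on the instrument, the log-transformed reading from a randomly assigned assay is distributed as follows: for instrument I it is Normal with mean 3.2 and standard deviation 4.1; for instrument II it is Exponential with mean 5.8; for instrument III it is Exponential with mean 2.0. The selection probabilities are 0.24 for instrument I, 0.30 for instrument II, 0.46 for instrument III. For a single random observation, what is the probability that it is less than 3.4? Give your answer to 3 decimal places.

Conditional on each instrument, P(X < 3.4): I: 0.519453; II: 0.443566; III: 0.817316.
By total probability, P(X < 3.4) = 0.24·0.519453 + 0.3·0.443566 + 0.46·0.817316 = 0.633704.

0.634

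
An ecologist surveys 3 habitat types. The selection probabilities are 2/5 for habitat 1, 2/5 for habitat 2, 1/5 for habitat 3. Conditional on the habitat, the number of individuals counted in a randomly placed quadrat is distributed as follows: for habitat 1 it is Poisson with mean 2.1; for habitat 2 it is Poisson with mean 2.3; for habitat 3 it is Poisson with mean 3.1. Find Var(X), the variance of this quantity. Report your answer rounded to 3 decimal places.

Per component, 1: μ=2.1, E[X²]=6.51; 2: μ=2.3, E[X²]=7.59; 3: μ=3.1, E[X²]=12.71.
E[X] = 0.4·2.1 + 0.4·2.3 + 0.2·3.1 = 2.38.
E[X²] = 0.4·6.51 + 0.4·7.59 + 0.2·12.71 = 8.182.
Var(X) = E[X²] − (E[X])² = 8.182 − 5.6644 = 2.5176.

2.518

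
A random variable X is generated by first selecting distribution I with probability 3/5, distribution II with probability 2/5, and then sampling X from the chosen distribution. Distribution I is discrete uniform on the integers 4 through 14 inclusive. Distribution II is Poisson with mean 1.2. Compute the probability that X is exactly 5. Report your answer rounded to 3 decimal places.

Conditional on each component, P(X = 5): I: 0.0909091; II: 0.00624556.
By total probability, P(X = 5) = 0.6·0.0909091 + 0.4·0.00624556 = 0.0570437.

0.057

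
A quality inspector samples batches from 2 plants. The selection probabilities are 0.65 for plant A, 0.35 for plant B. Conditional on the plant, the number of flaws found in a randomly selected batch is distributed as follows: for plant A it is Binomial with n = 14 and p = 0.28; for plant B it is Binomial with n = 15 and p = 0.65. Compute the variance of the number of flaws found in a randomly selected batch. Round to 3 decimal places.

10.761

Per component, A: μ=3.92, E[X²]=18.1888; B: μ=9.75, E[X²]=98.475.
E[X] = 0.65·3.92 + 0.35·9.75 = 5.9605.
E[X²] = 0.65·18.1888 + 0.35·98.475 = 46.289.
Var(X) = E[X²] − (E[X])² = 46.289 − 35.5276 = 10.7614.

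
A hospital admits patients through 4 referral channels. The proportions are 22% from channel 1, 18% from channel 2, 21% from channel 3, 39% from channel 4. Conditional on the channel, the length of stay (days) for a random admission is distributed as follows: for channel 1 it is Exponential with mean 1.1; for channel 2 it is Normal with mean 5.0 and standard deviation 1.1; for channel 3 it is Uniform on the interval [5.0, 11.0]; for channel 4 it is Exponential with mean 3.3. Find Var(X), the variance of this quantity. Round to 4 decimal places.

Per component, 1: μ=1.1, E[X²]=2.42; 2: μ=5, E[X²]=26.21; 3: μ=8, E[X²]=67; 4: μ=3.3, E[X²]=21.78.
E[X] = 0.22·1.1 + 0.18·5 + 0.21·8 + 0.39·3.3 = 4.109.
E[X²] = 0.22·2.42 + 0.18·26.21 + 0.21·67 + 0.39·21.78 = 27.8144.
Var(X) = E[X²] − (E[X])² = 27.8144 − 16.8839 = 10.9305.

10.9305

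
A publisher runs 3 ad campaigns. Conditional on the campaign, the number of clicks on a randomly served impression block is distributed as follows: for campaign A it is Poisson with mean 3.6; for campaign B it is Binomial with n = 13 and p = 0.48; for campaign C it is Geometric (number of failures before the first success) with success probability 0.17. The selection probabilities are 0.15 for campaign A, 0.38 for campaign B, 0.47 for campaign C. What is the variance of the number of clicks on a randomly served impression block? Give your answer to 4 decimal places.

Per component, A: μ=3.6, E[X²]=16.56; B: μ=6.24, E[X²]=42.1824; C: μ=4.88235, E[X²]=52.5571.
E[X] = 0.15·3.6 + 0.38·6.24 + 0.47·4.88235 = 5.20591.
E[X²] = 0.15·16.56 + 0.38·42.1824 + 0.47·52.5571 = 43.2151.
Var(X) = E[X²] − (E[X])² = 43.2151 − 27.1015 = 16.1137.

16.1137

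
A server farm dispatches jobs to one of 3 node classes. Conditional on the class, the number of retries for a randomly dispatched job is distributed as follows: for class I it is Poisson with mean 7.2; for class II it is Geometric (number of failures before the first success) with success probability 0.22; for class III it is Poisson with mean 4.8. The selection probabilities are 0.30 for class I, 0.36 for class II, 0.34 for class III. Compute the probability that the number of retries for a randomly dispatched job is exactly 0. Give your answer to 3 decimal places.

0.082

Conditional on each class, P(X = 0): I: 0.000746586; II: 0.22; III: 0.00822975.
By total probability, P(X = 0) = 0.3·0.000746586 + 0.36·0.22 + 0.34·0.00822975 = 0.0822221.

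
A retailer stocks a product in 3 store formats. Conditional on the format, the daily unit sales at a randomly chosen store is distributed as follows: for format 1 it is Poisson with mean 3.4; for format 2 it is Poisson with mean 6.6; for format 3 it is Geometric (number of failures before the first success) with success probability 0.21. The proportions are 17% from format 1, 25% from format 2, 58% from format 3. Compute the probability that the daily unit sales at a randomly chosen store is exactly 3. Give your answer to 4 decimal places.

Conditional on each format, P(X = 3): 1: 0.218617; 2: 0.0651834; 3: 0.103538.
By total probability, P(X = 3) = 0.17·0.218617 + 0.25·0.0651834 + 0.58·0.103538 = 0.113513.

0.1135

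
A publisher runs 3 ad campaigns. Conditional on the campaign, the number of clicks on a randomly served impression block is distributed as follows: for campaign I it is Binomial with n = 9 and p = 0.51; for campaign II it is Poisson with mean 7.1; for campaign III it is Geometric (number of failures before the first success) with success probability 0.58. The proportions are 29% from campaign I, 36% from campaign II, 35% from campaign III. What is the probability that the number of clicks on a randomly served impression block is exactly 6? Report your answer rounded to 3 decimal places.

0.104

Conditional on each campaign, P(X = 6): I: 0.173896; II: 0.1468; III: 0.00318364.
By total probability, P(X = 6) = 0.29·0.173896 + 0.36·0.1468 + 0.35·0.00318364 = 0.104392.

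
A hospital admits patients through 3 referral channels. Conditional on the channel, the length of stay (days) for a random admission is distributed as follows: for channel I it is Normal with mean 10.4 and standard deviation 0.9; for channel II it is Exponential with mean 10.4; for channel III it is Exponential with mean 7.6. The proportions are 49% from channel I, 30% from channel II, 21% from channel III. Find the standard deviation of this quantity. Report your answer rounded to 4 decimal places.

6.8026

Per component, I: μ=10.4, E[X²]=108.97; II: μ=10.4, E[X²]=216.32; III: μ=7.6, E[X²]=115.52.
E[X] = 0.49·10.4 + 0.3·10.4 + 0.21·7.6 = 9.812.
E[X²] = 0.49·108.97 + 0.3·216.32 + 0.21·115.52 = 142.55.
Var(X) = E[X²] − (E[X])² = 142.55 − 96.2753 = 46.2752.
SD(X) = √46.2752 = 6.80258.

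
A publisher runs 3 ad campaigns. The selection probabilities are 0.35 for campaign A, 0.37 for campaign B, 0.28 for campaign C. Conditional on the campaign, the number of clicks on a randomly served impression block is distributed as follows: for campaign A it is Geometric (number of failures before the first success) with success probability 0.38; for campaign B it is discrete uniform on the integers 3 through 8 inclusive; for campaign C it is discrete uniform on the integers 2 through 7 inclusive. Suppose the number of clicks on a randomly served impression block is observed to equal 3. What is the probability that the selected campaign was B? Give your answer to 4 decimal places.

Likelihoods P(X=3 | ·): A: 0.0905646; B: 0.166667; C: 0.166667.
Posterior ∝ prior × likelihood. Numerator for B: 0.37·0.166667 = 0.0616667.
Normalizing constant: 0.35·0.0905646 + 0.37·0.166667 + 0.28·0.166667 = 0.140031.
P(B | observation) = 0.0616667 / 0.140031 = 0.440379.

0.4404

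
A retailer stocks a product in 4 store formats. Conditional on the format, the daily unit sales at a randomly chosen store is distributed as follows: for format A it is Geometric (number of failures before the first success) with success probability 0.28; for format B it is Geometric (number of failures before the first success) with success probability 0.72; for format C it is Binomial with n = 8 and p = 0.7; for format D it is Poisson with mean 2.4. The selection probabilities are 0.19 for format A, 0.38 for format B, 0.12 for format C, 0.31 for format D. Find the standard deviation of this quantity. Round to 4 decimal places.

Per component, A: μ=2.57143, E[X²]=15.7959; B: μ=0.388889, E[X²]=0.691358; C: μ=5.6, E[X²]=33.04; D: μ=2.4, E[X²]=8.16.
E[X] = 0.19·2.57143 + 0.38·0.388889 + 0.12·5.6 + 0.31·2.4 = 2.05235.
E[X²] = 0.19·15.7959 + 0.38·0.691358 + 0.12·33.04 + 0.31·8.16 = 9.75834.
Var(X) = E[X²] − (E[X])² = 9.75834 − 4.21214 = 5.5462.
SD(X) = √5.5462 = 2.35504.

2.3550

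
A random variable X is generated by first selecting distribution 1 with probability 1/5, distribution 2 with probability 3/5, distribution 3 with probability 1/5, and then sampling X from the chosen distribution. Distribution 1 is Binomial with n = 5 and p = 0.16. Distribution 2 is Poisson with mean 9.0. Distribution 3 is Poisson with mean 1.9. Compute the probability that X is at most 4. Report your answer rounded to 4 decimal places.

0.4241

Conditional on each component, P(X ≤ 4): 1: 0.999895; 2: 0.0549636; 3: 0.955919.
By total probability, P(X ≤ 4) = 0.2·0.999895 + 0.6·0.0549636 + 0.2·0.955919 = 0.424141.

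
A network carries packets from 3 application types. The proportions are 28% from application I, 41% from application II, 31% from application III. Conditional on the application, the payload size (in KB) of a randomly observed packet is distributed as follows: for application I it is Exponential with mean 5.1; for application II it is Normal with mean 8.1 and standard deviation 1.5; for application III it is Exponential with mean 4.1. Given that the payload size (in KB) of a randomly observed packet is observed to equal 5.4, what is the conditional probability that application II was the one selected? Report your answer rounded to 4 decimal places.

0.3545

Likelihoods f(5.4 | ·): I: 0.0680125; II: 0.0526334; III: 0.0653459.
Posterior ∝ prior × likelihood. Numerator for II: 0.41·0.0526334 = 0.0215797.
Normalizing constant: 0.28·0.0680125 + 0.41·0.0526334 + 0.31·0.0653459 = 0.0608804.
P(II | observation) = 0.0215797 / 0.0608804 = 0.35446.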